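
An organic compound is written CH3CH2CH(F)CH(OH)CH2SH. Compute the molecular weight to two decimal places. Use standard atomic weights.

Atom tally by fragment:
  CH3 → C:1 H:3
  CH2 → C:1 H:2
  CH(F) → C:1 H:1 F:1
  CH(OH) → C:1 H:2 O:1
  CH2SH → C:1 H:3 S:1
Element totals:
  C: 5
  H: 11
  F: 1
  O: 1
  S: 1
Molecular formula: C5H11FOS.
  M = 5(12.011) + 11(1.008) + 18.998 + 15.999 + 32.06
    = 60.055 + 11.088 + 18.998 + 15.999 + 32.060 = 138.200

138.20 g/mol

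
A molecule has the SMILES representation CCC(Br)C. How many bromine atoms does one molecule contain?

1

Atom tally by fragment:
  CH3 → C:1 H:3
  CH2 → C:1 H:2
  CH(Br) → C:1 H:1 Br:1
  CH3 → C:1 H:3
Element totals:
  C: 4
  H: 9
  Br: 1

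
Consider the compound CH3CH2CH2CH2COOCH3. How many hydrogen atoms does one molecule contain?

12

Element totals:
  C: 6
  H: 12
  O: 2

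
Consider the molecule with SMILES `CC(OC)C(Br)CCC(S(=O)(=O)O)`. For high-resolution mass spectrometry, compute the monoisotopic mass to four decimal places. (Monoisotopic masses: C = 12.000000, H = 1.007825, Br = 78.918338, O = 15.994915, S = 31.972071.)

273.9874

Atom tally by fragment:
  CH3 → C:1 H:3
  CH(OCH3) → C:2 H:4 O:1
  CH(Br) → C:1 H:1 Br:1
  CH2 → C:1 H:2
  CH2 → C:1 H:2
  CH2SO3H → C:1 H:3 S:1 O:3
Element totals:
  C: 7
  H: 15
  Br: 1
  O: 4
  S: 1
Molecular formula: C7H15BrO4S.
  M = 7(12.0) + 15(1.007825) + 78.918338 + 4(15.994915) + 31.972071
    = 84.000000 + 15.117375 + 78.918338 + 63.979660 + 31.972071 = 273.987444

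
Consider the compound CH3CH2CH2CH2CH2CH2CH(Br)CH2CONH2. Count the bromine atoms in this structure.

Atom tally by fragment:
  CH3 → C:1 H:3
  CH2 → C:1 H:2
  CH2 → C:1 H:2
  CH2 → C:1 H:2
  CH2 → C:1 H:2
  CH2 → C:1 H:2
  CH(Br) → C:1 H:1 Br:1
  CH2CONH2 → C:2 H:4 O:1 N:1
Element totals:
  C: 9
  H: 18
  Br: 1
  N: 1
  O: 1

1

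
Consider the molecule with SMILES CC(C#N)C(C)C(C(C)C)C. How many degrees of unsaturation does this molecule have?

Atom tally by fragment:
  CH3 → C:1 H:3
  CH(CN) → C:2 H:1 N:1
  CH(CH3) → C:2 H:4
  CH(CH(CH3)2) → C:4 H:8
  CH3 → C:1 H:3
Element totals:
  C: 10
  H: 19
  N: 1
Molecular formula: C10H19N.
DoU = (2C + 2 + N − H − X) / 2 = (2·10 + 2 + 1 − 19 − 0) / 2 = 2.

2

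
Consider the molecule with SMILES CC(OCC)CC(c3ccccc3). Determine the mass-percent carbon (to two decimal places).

Atom tally by fragment:
  CH3 → C:1 H:3
  CH(OC2H5) → C:3 H:6 O:1
  CH2 → C:1 H:2
  CH2C6H5 → C:7 H:7
Element totals:
  C: 12
  H: 18
  O: 1
Molecular formula: C12H18O.
Molar mass = 178.275 g/mol.
Mass from C: 12 × 12.011 = 144.132 g/mol.
%C = 144.132 / 178.275 × 100 = 80.85%.

80.85%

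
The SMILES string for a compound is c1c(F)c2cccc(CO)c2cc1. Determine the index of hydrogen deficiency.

7

Atom tally by fragment:
  naphthalene ring system core → C:10 H:8
  (− 2 ring H displaced by substituents)
  + F → F:1
  + CH2OH → C:1 H:3 O:1
Element totals:
  C: 11
  H: 9
  F: 1
  O: 1
Molecular formula: C11H9FO.
DoU = (2C + 2 + N − H − X) / 2 = (2·11 + 2 + 0 − 9 − 1) / 2 = 7.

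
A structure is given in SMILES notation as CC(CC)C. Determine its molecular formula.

C5H12

Atom tally by fragment:
  CH3 → C:1 H:3
  CH(C2H5) → C:3 H:6
  CH3 → C:1 H:3
Element totals:
  C: 5
  H: 12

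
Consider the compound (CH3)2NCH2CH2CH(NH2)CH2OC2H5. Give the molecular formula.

Element totals:
  C: 8
  H: 20
  N: 2
  O: 1

C8H20N2O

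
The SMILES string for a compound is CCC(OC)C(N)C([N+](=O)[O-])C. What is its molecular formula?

Atom tally by fragment:
  CH3 → C:1 H:3
  CH2 → C:1 H:2
  CH(OCH3) → C:2 H:4 O:1
  CH(NH2) → C:1 H:3 N:1
  CH(NO2) → C:1 H:1 N:1 O:2
  CH3 → C:1 H:3
Element totals:
  C: 7
  H: 16
  N: 2
  O: 3

C7H16N2O3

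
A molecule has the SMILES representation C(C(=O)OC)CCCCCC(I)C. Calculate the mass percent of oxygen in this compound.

Atom tally by fragment:
  CH3OOCCH2 → C:3 H:5 O:2
  CH2 → C:1 H:2
  CH2 → C:1 H:2
  CH2 → C:1 H:2
  CH2 → C:1 H:2
  CH2 → C:1 H:2
  CH(I) → C:1 H:1 I:1
  CH3 → C:1 H:3
Element totals:
  C: 10
  H: 19
  I: 1
  O: 2
Molecular formula: C10H19IO2.
Molar mass = 298.164 g/mol.
Mass from O: 2 × 15.999 = 31.998 g/mol.
%O = 31.998 / 298.164 × 100 = 10.73%.

10.73%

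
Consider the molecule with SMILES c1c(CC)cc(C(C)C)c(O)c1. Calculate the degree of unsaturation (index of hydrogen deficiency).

Atom tally by fragment:
  benzene ring core → C:6 H:6
  (− 3 ring H displaced by substituents)
  + C2H5 → C:2 H:5
  + CH(CH3)2 → C:3 H:7
  + OH → O:1 H:1
Element totals:
  C: 11
  H: 16
  O: 1
Molecular formula: C11H16O.
DoU = (2C + 2 + N − H − X) / 2 = (2·11 + 2 + 0 − 16 − 0) / 2 = 4.

4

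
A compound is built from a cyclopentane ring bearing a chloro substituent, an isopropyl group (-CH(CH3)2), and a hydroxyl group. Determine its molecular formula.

Atom tally by fragment:
  cyclopentane ring core → C:5 H:10
  (− 3 ring H displaced by substituents)
  + Cl → Cl:1
  + CH(CH3)2 → C:3 H:7
  + OH → O:1 H:1
Element totals:
  C: 8
  H: 15
  Cl: 1
  O: 1

C8H15ClO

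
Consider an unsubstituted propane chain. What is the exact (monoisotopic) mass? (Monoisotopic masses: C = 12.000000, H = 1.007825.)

44.0626

Atom tally by fragment:
  CH3 → C:1 H:3
  CH2 → C:1 H:2
  CH3 → C:1 H:3
Element totals:
  C: 3
  H: 8
Molecular formula: C3H8.
  M = 3(12.0) + 8(1.007825)
    = 36.000000 + 8.062600 = 44.062600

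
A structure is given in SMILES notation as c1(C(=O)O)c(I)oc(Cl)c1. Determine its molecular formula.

Atom tally by fragment:
  furan ring core → C:4 H:4 O:1
  (− 3 ring H displaced by substituents)
  + COOH → C:1 H:1 O:2
  + I → I:1
  + Cl → Cl:1
Element totals:
  C: 5
  H: 2
  Cl: 1
  I: 1
  O: 3

C5H2ClIO3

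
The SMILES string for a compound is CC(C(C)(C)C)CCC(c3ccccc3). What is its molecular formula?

C15H24

Atom tally by fragment:
  CH3 → C:1 H:3
  CH(C(CH3)3) → C:5 H:10
  CH2 → C:1 H:2
  CH2 → C:1 H:2
  CH2C6H5 → C:7 H:7
Element totals:
  C: 15
  H: 24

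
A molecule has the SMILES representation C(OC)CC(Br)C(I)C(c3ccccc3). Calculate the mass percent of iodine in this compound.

Atom tally by fragment:
  CH3OCH2 → C:2 H:5 O:1
  CH2 → C:1 H:2
  CH(Br) → C:1 H:1 Br:1
  CH(I) → C:1 H:1 I:1
  CH2C6H5 → C:7 H:7
Element totals:
  C: 12
  H: 16
  Br: 1
  I: 1
  O: 1
Molecular formula: C12H16BrIO.
Molar mass = 383.067 g/mol.
Mass from I: 1 × 126.904 = 126.904 g/mol.
%I = 126.904 / 383.067 × 100 = 33.13%.

33.13%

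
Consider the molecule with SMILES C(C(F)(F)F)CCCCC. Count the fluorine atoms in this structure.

3

Atom tally by fragment:
  F3CCH2 → C:2 H:2 F:3
  CH2 → C:1 H:2
  CH2 → C:1 H:2
  CH2 → C:1 H:2
  CH2 → C:1 H:2
  CH3 → C:1 H:3
Element totals:
  C: 7
  H: 13
  F: 3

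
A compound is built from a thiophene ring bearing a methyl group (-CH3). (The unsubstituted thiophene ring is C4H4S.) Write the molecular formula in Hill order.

Atom tally by fragment:
  thiophene ring core → C:4 H:4 S:1
  (− 1 ring H displaced by substituents)
  + CH3 → C:1 H:3
Element totals:
  C: 5
  H: 6
  S: 1

C5H6S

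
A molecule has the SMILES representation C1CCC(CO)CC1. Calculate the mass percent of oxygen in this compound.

14.01%

Atom tally by fragment:
  cyclohexane ring core → C:6 H:12
  (− 1 ring H displaced by substituents)
  + CH2OH → C:1 H:3 O:1
Element totals:
  C: 7
  H: 14
  O: 1
Molecular formula: C7H14O.
Molar mass = 114.188 g/mol.
Mass from O: 1 × 15.999 = 15.999 g/mol.
%O = 15.999 / 114.188 × 100 = 14.01%.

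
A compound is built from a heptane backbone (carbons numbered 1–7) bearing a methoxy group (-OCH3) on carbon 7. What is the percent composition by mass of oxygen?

12.29%

Atom tally by fragment:
  CH3 → C:1 H:3
  CH2 → C:1 H:2
  CH2 → C:1 H:2
  CH2 → C:1 H:2
  CH2 → C:1 H:2
  CH2 → C:1 H:2
  CH2OCH3 → C:2 H:5 O:1
Element totals:
  C: 8
  H: 18
  O: 1
Molecular formula: C8H18O.
Molar mass = 130.231 g/mol.
Mass from O: 1 × 15.999 = 15.999 g/mol.
%O = 15.999 / 130.231 × 100 = 12.29%.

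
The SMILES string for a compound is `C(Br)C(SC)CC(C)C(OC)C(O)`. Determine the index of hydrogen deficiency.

Atom tally by fragment:
  BrCH2 → C:1 H:2 Br:1
  CH(SCH3) → C:2 H:4 S:1
  CH2 → C:1 H:2
  CH(CH3) → C:2 H:4
  CH(OCH3) → C:2 H:4 O:1
  CH2OH → C:1 H:3 O:1
Element totals:
  C: 9
  H: 19
  Br: 1
  O: 2
  S: 1
Molecular formula: C9H19BrO2S.
DoU = (2C + 2 + N − H − X) / 2 = (2·9 + 2 + 0 − 19 − 1) / 2 = 0.

0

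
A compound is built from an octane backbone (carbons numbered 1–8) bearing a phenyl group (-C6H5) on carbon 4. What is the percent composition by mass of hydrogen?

11.65%

Atom tally by fragment:
  CH3 → C:1 H:3
  CH2 → C:1 H:2
  CH2 → C:1 H:2
  CH(C6H5) → C:7 H:6
  CH2 → C:1 H:2
  CH2 → C:1 H:2
  CH2 → C:1 H:2
  CH3 → C:1 H:3
Element totals:
  C: 14
  H: 22
Molecular formula: C14H22.
Molar mass = 190.330 g/mol.
Mass from H: 22 × 1.008 = 22.176 g/mol.
%H = 22.176 / 190.330 × 100 = 11.65%.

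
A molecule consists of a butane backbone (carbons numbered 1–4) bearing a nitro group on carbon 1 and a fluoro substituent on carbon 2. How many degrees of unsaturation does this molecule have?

Atom tally by fragment:
  O2NCH2 → C:1 H:2 N:1 O:2
  CH(F) → C:1 H:1 F:1
  CH2 → C:1 H:2
  CH3 → C:1 H:3
Element totals:
  C: 4
  H: 8
  F: 1
  N: 1
  O: 2
Molecular formula: C4H8FNO2.
DoU = (2C + 2 + N − H − X) / 2 = (2·4 + 2 + 1 − 8 − 1) / 2 = 1.

1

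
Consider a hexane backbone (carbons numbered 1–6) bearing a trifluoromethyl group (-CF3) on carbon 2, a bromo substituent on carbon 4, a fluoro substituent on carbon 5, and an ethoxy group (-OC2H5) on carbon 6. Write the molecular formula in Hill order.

Atom tally by fragment:
  CH3 → C:1 H:3
  CH(CF3) → C:2 H:1 F:3
  CH2 → C:1 H:2
  CH(Br) → C:1 H:1 Br:1
  CH(F) → C:1 H:1 F:1
  CH2OC2H5 → C:3 H:7 O:1
Element totals:
  C: 9
  H: 15
  Br: 1
  F: 4
  O: 1

C9H15BrF4O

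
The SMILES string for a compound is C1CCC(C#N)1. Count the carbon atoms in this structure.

Atom tally by fragment:
  cyclobutane ring core → C:4 H:8
  (− 1 ring H displaced by substituents)
  + CN → C:1 N:1
Element totals:
  C: 5
  H: 7
  N: 1

5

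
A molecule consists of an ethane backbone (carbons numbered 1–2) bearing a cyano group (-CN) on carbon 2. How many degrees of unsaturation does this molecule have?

2

Atom tally by fragment:
  CH3 → C:1 H:3
  CH2CN → C:2 H:2 N:1
Element totals:
  C: 3
  H: 5
  N: 1
Molecular formula: C3H5N.
DoU = (2C + 2 + N − H − X) / 2 = (2·3 + 2 + 1 − 5 − 0) / 2 = 2.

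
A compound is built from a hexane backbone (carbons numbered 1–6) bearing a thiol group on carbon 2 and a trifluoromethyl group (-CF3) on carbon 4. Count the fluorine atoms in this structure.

Atom tally by fragment:
  CH3 → C:1 H:3
  CH(SH) → C:1 H:2 S:1
  CH2 → C:1 H:2
  CH(CF3) → C:2 H:1 F:3
  CH2 → C:1 H:2
  CH3 → C:1 H:3
Element totals:
  C: 7
  H: 13
  F: 3
  S: 1

3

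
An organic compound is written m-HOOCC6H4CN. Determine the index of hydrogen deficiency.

Element totals:
  C: 8
  H: 5
  N: 1
  O: 2
Molecular formula: C8H5NO2.
DoU = (2C + 2 + N − H − X) / 2 = (2·8 + 2 + 1 − 5 − 0) / 2 = 7.

7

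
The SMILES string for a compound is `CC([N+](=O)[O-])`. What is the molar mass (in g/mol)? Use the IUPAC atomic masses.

Atom tally by fragment:
  CH3 → C:1 H:3
  CH2NO2 → C:1 H:2 N:1 O:2
Element totals:
  C: 2
  H: 5
  N: 1
  O: 2
Molecular formula: C2H5NO2.
  M = 2(12.011) + 5(1.008) + 14.007 + 2(15.999)
    = 24.022 + 5.040 + 14.007 + 31.998 = 75.067

75.07 g/mol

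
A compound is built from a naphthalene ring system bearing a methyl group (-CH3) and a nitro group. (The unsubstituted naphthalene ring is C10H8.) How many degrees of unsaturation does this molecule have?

8

Atom tally by fragment:
  naphthalene ring system core → C:10 H:8
  (− 2 ring H displaced by substituents)
  + CH3 → C:1 H:3
  + NO2 → N:1 O:2
Element totals:
  C: 11
  H: 9
  N: 1
  O: 2
Molecular formula: C11H9NO2.
DoU = (2C + 2 + N − H − X) / 2 = (2·11 + 2 + 1 − 9 − 0) / 2 = 8.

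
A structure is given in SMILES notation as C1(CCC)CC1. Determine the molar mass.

84.16 g/mol

Atom tally by fragment:
  cyclopropane ring core → C:3 H:6
  (− 1 ring H displaced by substituents)
  + CH2CH2CH3 → C:3 H:7
Element totals:
  C: 6
  H: 12
Molecular formula: C6H12.
  M = 6(12.011) + 12(1.008)
    = 72.066 + 12.096 = 84.162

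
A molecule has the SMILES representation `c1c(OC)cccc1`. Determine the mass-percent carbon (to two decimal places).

Atom tally by fragment:
  benzene ring core → C:6 H:6
  (− 1 ring H displaced by substituents)
  + OCH3 → C:1 H:3 O:1
Element totals:
  C: 7
  H: 8
  O: 1
Molecular formula: C7H8O.
Molar mass = 108.140 g/mol.
Mass from C: 7 × 12.011 = 84.077 g/mol.
%C = 84.077 / 108.140 × 100 = 77.75%.

77.75%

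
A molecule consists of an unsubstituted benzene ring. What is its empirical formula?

CH

Atom tally by fragment:
  benzene ring core → C:6 H:6
Element totals:
  C: 6
  H: 6
Molecular formula: C6H6.
gcd of subscripts = 6; dividing each by 6:
  C: 6/6 = 1
  H: 6/6 = 1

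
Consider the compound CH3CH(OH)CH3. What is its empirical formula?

Element totals:
  C: 3
  H: 8
  O: 1
Molecular formula: C3H8O.
gcd of subscripts (3, 8, 1) = 1, so the empirical formula equals the molecular formula.

C3H8O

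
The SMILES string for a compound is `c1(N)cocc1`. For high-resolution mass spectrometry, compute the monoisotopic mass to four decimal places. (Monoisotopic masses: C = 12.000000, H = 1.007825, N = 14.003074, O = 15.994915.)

Atom tally by fragment:
  furan ring core → C:4 H:4 O:1
  (− 1 ring H displaced by substituents)
  + NH2 → N:1 H:2
Element totals:
  C: 4
  H: 5
  N: 1
  O: 1
Molecular formula: C4H5NO.
  M = 4(12.0) + 5(1.007825) + 14.003074 + 15.994915
    = 48.000000 + 5.039125 + 14.003074 + 15.994915 = 83.037114

83.0371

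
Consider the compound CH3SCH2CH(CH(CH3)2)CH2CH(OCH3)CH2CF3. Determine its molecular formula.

Atom tally by fragment:
  CH3SCH2 → C:2 H:5 S:1
  CH(CH(CH3)2) → C:4 H:8
  CH2 → C:1 H:2
  CH(OCH3) → C:2 H:4 O:1
  CH2CF3 → C:2 H:2 F:3
Element totals:
  C: 11
  H: 21
  F: 3
  O: 1
  S: 1

C11H21F3OS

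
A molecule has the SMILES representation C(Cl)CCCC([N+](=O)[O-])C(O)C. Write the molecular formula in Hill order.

Atom tally by fragment:
  ClCH2 → C:1 H:2 Cl:1
  CH2 → C:1 H:2
  CH2 → C:1 H:2
  CH2 → C:1 H:2
  CH(NO2) → C:1 H:1 N:1 O:2
  CH(OH) → C:1 H:2 O:1
  CH3 → C:1 H:3
Element totals:
  C: 7
  H: 14
  Cl: 1
  N: 1
  O: 3

C7H14ClNO3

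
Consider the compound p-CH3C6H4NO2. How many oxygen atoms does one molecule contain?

2

Element totals:
  C: 7
  H: 7
  N: 1
  O: 2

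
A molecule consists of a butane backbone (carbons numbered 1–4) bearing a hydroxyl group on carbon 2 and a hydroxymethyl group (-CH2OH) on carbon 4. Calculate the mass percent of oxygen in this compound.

Atom tally by fragment:
  CH3 → C:1 H:3
  CH(OH) → C:1 H:2 O:1
  CH2 → C:1 H:2
  CH2CH2OH → C:2 H:5 O:1
Element totals:
  C: 5
  H: 12
  O: 2
Molecular formula: C5H12O2.
Molar mass = 104.149 g/mol.
Mass from O: 2 × 15.999 = 31.998 g/mol.
%O = 31.998 / 104.149 × 100 = 30.72%.

30.72%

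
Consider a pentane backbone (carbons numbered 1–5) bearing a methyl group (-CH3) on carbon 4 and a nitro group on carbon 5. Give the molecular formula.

Atom tally by fragment:
  CH3 → C:1 H:3
  CH2 → C:1 H:2
  CH2 → C:1 H:2
  CH(CH3) → C:2 H:4
  CH2NO2 → C:1 H:2 N:1 O:2
Element totals:
  C: 6
  H: 13
  N: 1
  O: 2

C6H13NO2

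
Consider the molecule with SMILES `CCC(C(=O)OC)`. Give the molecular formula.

C5H10O2

Atom tally by fragment:
  CH3 → C:1 H:3
  CH2 → C:1 H:2
  CH2COOCH3 → C:3 H:5 O:2
Element totals:
  C: 5
  H: 10
  O: 2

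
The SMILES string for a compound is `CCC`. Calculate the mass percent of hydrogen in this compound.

18.29%

Atom tally by fragment:
  CH3 → C:1 H:3
  CH2 → C:1 H:2
  CH3 → C:1 H:3
Element totals:
  C: 3
  H: 8
Molecular formula: C3H8.
Molar mass = 44.097 g/mol.
Mass from H: 8 × 1.008 = 8.064 g/mol.
%H = 8.064 / 44.097 × 100 = 18.29%.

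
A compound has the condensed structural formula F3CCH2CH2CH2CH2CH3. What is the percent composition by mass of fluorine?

40.67%

Element totals:
  C: 6
  H: 11
  F: 3
Molecular formula: C6H11F3.
Molar mass = 140.148 g/mol.
Mass from F: 3 × 18.998 = 56.994 g/mol.
%F = 56.994 / 140.148 × 100 = 40.67%.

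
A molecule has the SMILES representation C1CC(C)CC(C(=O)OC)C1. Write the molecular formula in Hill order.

Atom tally by fragment:
  cyclohexane ring core → C:6 H:12
  (− 2 ring H displaced by substituents)
  + CH3 → C:1 H:3
  + COOCH3 → C:2 H:3 O:2
Element totals:
  C: 9
  H: 16
  O: 2

C9H16O2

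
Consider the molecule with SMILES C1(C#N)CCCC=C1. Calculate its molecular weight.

107.16 g/mol

Atom tally by fragment:
  cyclohexene ring core → C:6 H:10
  (− 1 ring H displaced by substituents)
  + CN → C:1 N:1
Element totals:
  C: 7
  H: 9
  N: 1
Molecular formula: C7H9N.
  M = 7(12.011) + 9(1.008) + 14.007
    = 84.077 + 9.072 + 14.007 = 107.156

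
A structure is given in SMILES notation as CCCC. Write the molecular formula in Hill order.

Atom tally by fragment:
  CH3 → C:1 H:3
  CH2 → C:1 H:2
  CH2 → C:1 H:2
  CH3 → C:1 H:3
Element totals:
  C: 4
  H: 10

C4H10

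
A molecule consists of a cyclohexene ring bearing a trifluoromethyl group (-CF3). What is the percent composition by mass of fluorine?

Atom tally by fragment:
  cyclohexene ring core → C:6 H:10
  (− 1 ring H displaced by substituents)
  + CF3 → C:1 F:3
Element totals:
  C: 7
  H: 9
  F: 3
Molecular formula: C7H9F3.
Molar mass = 150.143 g/mol.
Mass from F: 3 × 18.998 = 56.994 g/mol.
%F = 56.994 / 150.143 × 100 = 37.96%.

37.96%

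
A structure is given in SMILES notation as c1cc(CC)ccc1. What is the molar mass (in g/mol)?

106.17 g/mol

Atom tally by fragment:
  benzene ring core → C:6 H:6
  (− 1 ring H displaced by substituents)
  + C2H5 → C:2 H:5
Element totals:
  C: 8
  H: 10
Molecular formula: C8H10.
  M = 8(12.011) + 10(1.008)
    = 96.088 + 10.080 = 106.168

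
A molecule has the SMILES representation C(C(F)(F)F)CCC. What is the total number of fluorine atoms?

Atom tally by fragment:
  F3CCH2 → C:2 H:2 F:3
  CH2 → C:1 H:2
  CH2 → C:1 H:2
  CH3 → C:1 H:3
Element totals:
  C: 5
  H: 9
  F: 3

3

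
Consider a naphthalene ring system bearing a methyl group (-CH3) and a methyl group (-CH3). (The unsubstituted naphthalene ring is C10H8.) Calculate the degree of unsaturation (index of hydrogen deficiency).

Atom tally by fragment:
  naphthalene ring system core → C:10 H:8
  (− 2 ring H displaced by substituents)
  + CH3 → C:1 H:3
  + CH3 → C:1 H:3
Element totals:
  C: 12
  H: 12
Molecular formula: C12H12.
DoU = (2C + 2 + N − H − X) / 2 = (2·12 + 2 + 0 − 12 − 0) / 2 = 7.

7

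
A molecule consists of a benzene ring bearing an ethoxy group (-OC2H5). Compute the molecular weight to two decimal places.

Atom tally by fragment:
  benzene ring core → C:6 H:6
  (− 1 ring H displaced by substituents)
  + OC2H5 → C:2 H:5 O:1
Element totals:
  C: 8
  H: 10
  O: 1
Molecular formula: C8H10O.
  M = 8(12.011) + 10(1.008) + 15.999
    = 96.088 + 10.080 + 15.999 = 122.167

122.17 g/mol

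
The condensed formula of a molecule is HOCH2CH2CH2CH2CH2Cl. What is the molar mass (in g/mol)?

Element totals:
  C: 5
  H: 11
  Cl: 1
  O: 1
Molecular formula: C5H11ClO.
  M = 5(12.011) + 11(1.008) + 35.45 + 15.999
    = 60.055 + 11.088 + 35.450 + 15.999 = 122.592

122.59 g/mol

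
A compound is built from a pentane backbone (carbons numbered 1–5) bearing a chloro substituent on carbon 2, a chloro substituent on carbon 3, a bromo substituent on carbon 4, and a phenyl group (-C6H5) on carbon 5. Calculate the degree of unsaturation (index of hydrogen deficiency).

4

Atom tally by fragment:
  CH3 → C:1 H:3
  CH(Cl) → C:1 H:1 Cl:1
  CH(Cl) → C:1 H:1 Cl:1
  CH(Br) → C:1 H:1 Br:1
  CH2C6H5 → C:7 H:7
Element totals:
  C: 11
  H: 13
  Br: 1
  Cl: 2
Molecular formula: C11H13BrCl2.
DoU = (2C + 2 + N − H − X) / 2 = (2·11 + 2 + 0 − 13 − 3) / 2 = 4.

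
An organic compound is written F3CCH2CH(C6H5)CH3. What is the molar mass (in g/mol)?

188.19 g/mol

Element totals:
  C: 10
  H: 11
  F: 3
Molecular formula: C10H11F3.
  M = 10(12.011) + 11(1.008) + 3(18.998)
    = 120.110 + 11.088 + 56.994 = 188.192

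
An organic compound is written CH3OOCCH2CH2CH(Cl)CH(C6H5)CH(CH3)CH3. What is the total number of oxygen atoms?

2

Element totals:
  C: 15
  H: 21
  Cl: 1
  O: 2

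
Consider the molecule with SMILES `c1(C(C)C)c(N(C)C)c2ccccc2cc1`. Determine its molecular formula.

Atom tally by fragment:
  naphthalene ring system core → C:10 H:8
  (− 2 ring H displaced by substituents)
  + CH(CH3)2 → C:3 H:7
  + N(CH3)2 → N:1 C:2 H:6
Element totals:
  C: 15
  H: 19
  N: 1

C15H19N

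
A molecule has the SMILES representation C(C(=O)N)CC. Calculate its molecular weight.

87.12 g/mol

Atom tally by fragment:
  H2NOCCH2 → C:2 H:4 O:1 N:1
  CH2 → C:1 H:2
  CH3 → C:1 H:3
Element totals:
  C: 4
  H: 9
  N: 1
  O: 1
Molecular formula: C4H9NO.
  M = 4(12.011) + 9(1.008) + 14.007 + 15.999
    = 48.044 + 9.072 + 14.007 + 15.999 = 87.122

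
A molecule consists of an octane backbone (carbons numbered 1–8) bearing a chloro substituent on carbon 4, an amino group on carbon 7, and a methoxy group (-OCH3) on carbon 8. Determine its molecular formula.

C9H20ClNO

Atom tally by fragment:
  CH3 → C:1 H:3
  CH2 → C:1 H:2
  CH2 → C:1 H:2
  CH(Cl) → C:1 H:1 Cl:1
  CH2 → C:1 H:2
  CH2 → C:1 H:2
  CH(NH2) → C:1 H:3 N:1
  CH2OCH3 → C:2 H:5 O:1
Element totals:
  C: 9
  H: 20
  Cl: 1
  N: 1
  O: 1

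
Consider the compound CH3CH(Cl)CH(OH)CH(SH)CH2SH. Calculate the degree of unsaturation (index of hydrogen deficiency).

Atom tally by fragment:
  CH3 → C:1 H:3
  CH(Cl) → C:1 H:1 Cl:1
  CH(OH) → C:1 H:2 O:1
  CH(SH) → C:1 H:2 S:1
  CH2SH → C:1 H:3 S:1
Element totals:
  C: 5
  H: 11
  Cl: 1
  O: 1
  S: 2
Molecular formula: C5H11ClOS2.
DoU = (2C + 2 + N − H − X) / 2 = (2·5 + 2 + 0 − 11 − 1) / 2 = 0.

0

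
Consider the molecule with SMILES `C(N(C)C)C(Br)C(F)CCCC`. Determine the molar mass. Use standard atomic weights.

Atom tally by fragment:
  (CH3)2NCH2 → C:3 H:8 N:1
  CH(Br) → C:1 H:1 Br:1
  CH(F) → C:1 H:1 F:1
  CH2 → C:1 H:2
  CH2 → C:1 H:2
  CH2 → C:1 H:2
  CH3 → C:1 H:3
Element totals:
  C: 9
  H: 19
  Br: 1
  F: 1
  N: 1
Molecular formula: C9H19BrFN.
  M = 9(12.011) + 19(1.008) + 79.904 + 18.998 + 14.007
    = 108.099 + 19.152 + 79.904 + 18.998 + 14.007 = 240.160

240.16 g/mol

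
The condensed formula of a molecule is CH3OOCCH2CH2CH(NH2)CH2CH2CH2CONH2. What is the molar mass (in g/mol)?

Atom tally by fragment:
  CH3OOCCH2 → C:3 H:5 O:2
  CH2 → C:1 H:2
  CH(NH2) → C:1 H:3 N:1
  CH2 → C:1 H:2
  CH2 → C:1 H:2
  CH2CONH2 → C:2 H:4 O:1 N:1
Element totals:
  C: 9
  H: 18
  N: 2
  O: 3
Molecular formula: C9H18N2O3.
  M = 9(12.011) + 18(1.008) + 2(14.007) + 3(15.999)
    = 108.099 + 18.144 + 28.014 + 47.997 = 202.254

202.25 g/mol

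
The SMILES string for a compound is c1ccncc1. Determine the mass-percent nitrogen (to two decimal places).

Atom tally by fragment:
  pyridine ring core → C:5 H:5 N:1
Element totals:
  C: 5
  H: 5
  N: 1
Molecular formula: C5H5N.
Molar mass = 79.102 g/mol.
Mass from N: 1 × 14.007 = 14.007 g/mol.
%N = 14.007 / 79.102 × 100 = 17.71%.

17.71%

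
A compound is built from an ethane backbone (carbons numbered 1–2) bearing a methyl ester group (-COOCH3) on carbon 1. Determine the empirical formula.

Atom tally by fragment:
  CH3OOCCH2 → C:3 H:5 O:2
  CH3 → C:1 H:3
Element totals:
  C: 4
  H: 8
  O: 2
Molecular formula: C4H8O2.
gcd of subscripts = 2; dividing each by 2:
  C: 4/2 = 2
  H: 8/2 = 4
  O: 2/2 = 1

C2H4O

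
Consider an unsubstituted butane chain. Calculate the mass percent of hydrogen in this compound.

17.34%

Atom tally by fragment:
  CH3 → C:1 H:3
  CH2 → C:1 H:2
  CH2 → C:1 H:2
  CH3 → C:1 H:3
Element totals:
  C: 4
  H: 10
Molecular formula: C4H10.
Molar mass = 58.124 g/mol.
Mass from H: 10 × 1.008 = 10.080 g/mol.
%H = 10.080 / 58.124 × 100 = 17.34%.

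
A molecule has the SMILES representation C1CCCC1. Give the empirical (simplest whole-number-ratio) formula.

CH2

Atom tally by fragment:
  cyclopentane ring core → C:5 H:10
Element totals:
  C: 5
  H: 10
Molecular formula: C5H10.
gcd of subscripts = 5; dividing each by 5:
  C: 5/5 = 1
  H: 10/5 = 2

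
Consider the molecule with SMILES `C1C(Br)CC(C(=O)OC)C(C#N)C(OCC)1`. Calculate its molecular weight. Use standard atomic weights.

Atom tally by fragment:
  cyclohexane ring core → C:6 H:12
  (− 4 ring H displaced by substituents)
  + Br → Br:1
  + COOCH3 → C:2 H:3 O:2
  + CN → C:1 N:1
  + OC2H5 → C:2 H:5 O:1
Element totals:
  C: 11
  H: 16
  Br: 1
  N: 1
  O: 3
Molecular formula: C11H16BrNO3.
  M = 11(12.011) + 16(1.008) + 79.904 + 14.007 + 3(15.999)
    = 132.121 + 16.128 + 79.904 + 14.007 + 47.997 = 290.157

290.16 g/mol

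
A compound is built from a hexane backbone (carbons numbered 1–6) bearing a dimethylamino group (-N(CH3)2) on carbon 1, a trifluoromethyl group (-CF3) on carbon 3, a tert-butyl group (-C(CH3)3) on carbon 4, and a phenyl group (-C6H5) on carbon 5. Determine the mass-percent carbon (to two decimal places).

69.27%

Atom tally by fragment:
  (CH3)2NCH2 → C:3 H:8 N:1
  CH2 → C:1 H:2
  CH(CF3) → C:2 H:1 F:3
  CH(C(CH3)3) → C:5 H:10
  CH(C6H5) → C:7 H:6
  CH3 → C:1 H:3
Element totals:
  C: 19
  H: 30
  F: 3
  N: 1
Molecular formula: C19H30F3N.
Molar mass = 329.450 g/mol.
Mass from C: 19 × 12.011 = 228.209 g/mol.
%C = 228.209 / 329.450 × 100 = 69.27%.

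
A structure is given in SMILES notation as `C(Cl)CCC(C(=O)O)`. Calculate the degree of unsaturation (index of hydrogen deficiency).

1

Atom tally by fragment:
  ClCH2 → C:1 H:2 Cl:1
  CH2 → C:1 H:2
  CH2 → C:1 H:2
  CH2COOH → C:2 H:3 O:2
Element totals:
  C: 5
  H: 9
  Cl: 1
  O: 2
Molecular formula: C5H9ClO2.
DoU = (2C + 2 + N − H − X) / 2 = (2·5 + 2 + 0 − 9 − 1) / 2 = 1.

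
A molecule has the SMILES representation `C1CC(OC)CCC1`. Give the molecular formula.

Atom tally by fragment:
  cyclohexane ring core → C:6 H:12
  (− 1 ring H displaced by substituents)
  + OCH3 → C:1 H:3 O:1
Element totals:
  C: 7
  H: 14
  O: 1

C7H14O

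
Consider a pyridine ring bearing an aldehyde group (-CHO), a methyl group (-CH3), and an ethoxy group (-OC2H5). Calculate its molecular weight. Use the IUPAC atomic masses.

165.19 g/mol

Atom tally by fragment:
  pyridine ring core → C:5 H:5 N:1
  (− 3 ring H displaced by substituents)
  + CHO → C:1 H:1 O:1
  + CH3 → C:1 H:3
  + OC2H5 → C:2 H:5 O:1
Element totals:
  C: 9
  H: 11
  N: 1
  O: 2
Molecular formula: C9H11NO2.
  M = 9(12.011) + 11(1.008) + 14.007 + 2(15.999)
    = 108.099 + 11.088 + 14.007 + 31.998 = 165.192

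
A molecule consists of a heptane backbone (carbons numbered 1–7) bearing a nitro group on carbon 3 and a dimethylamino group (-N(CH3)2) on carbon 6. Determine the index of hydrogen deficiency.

Atom tally by fragment:
  CH3 → C:1 H:3
  CH2 → C:1 H:2
  CH(NO2) → C:1 H:1 N:1 O:2
  CH2 → C:1 H:2
  CH2 → C:1 H:2
  CH(N(CH3)2) → C:3 H:7 N:1
  CH3 → C:1 H:3
Element totals:
  C: 9
  H: 20
  N: 2
  O: 2
Molecular formula: C9H20N2O2.
DoU = (2C + 2 + N − H − X) / 2 = (2·9 + 2 + 2 − 20 − 0) / 2 = 1.

1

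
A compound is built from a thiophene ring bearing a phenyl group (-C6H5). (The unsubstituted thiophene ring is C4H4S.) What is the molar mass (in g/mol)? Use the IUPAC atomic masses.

Atom tally by fragment:
  thiophene ring core → C:4 H:4 S:1
  (− 1 ring H displaced by substituents)
  + C6H5 → C:6 H:5
Element totals:
  C: 10
  H: 8
  S: 1
Molecular formula: C10H8S.
  M = 10(12.011) + 8(1.008) + 32.06
    = 120.110 + 8.064 + 32.060 = 160.234

160.23 g/mol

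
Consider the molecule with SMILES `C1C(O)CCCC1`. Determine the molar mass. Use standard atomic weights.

Atom tally by fragment:
  cyclohexane ring core → C:6 H:12
  (− 1 ring H displaced by substituents)
  + OH → O:1 H:1
Element totals:
  C: 6
  H: 12
  O: 1
Molecular formula: C6H12O.
  M = 6(12.011) + 12(1.008) + 15.999
    = 72.066 + 12.096 + 15.999 = 100.161

100.16 g/mol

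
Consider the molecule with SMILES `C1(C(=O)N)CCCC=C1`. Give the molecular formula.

C7H11NO

Atom tally by fragment:
  cyclohexene ring core → C:6 H:10
  (− 1 ring H displaced by substituents)
  + CONH2 → C:1 H:2 O:1 N:1
Element totals:
  C: 7
  H: 11
  N: 1
  O: 1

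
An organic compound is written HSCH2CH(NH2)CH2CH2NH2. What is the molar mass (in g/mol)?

Atom tally by fragment:
  HSCH2 → C:1 H:3 S:1
  CH(NH2) → C:1 H:3 N:1
  CH2 → C:1 H:2
  CH2NH2 → C:1 H:4 N:1
Element totals:
  C: 4
  H: 12
  N: 2
  S: 1
Molecular formula: C4H12N2S.
  M = 4(12.011) + 12(1.008) + 2(14.007) + 32.06
    = 48.044 + 12.096 + 28.014 + 32.060 = 120.214

120.21 g/mol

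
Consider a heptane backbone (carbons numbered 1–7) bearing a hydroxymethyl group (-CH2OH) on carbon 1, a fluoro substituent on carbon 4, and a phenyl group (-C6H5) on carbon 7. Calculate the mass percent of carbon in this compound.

74.96%

Atom tally by fragment:
  HOCH2CH2 → C:2 H:5 O:1
  CH2 → C:1 H:2
  CH2 → C:1 H:2
  CH(F) → C:1 H:1 F:1
  CH2 → C:1 H:2
  CH2 → C:1 H:2
  CH2C6H5 → C:7 H:7
Element totals:
  C: 14
  H: 21
  F: 1
  O: 1
Molecular formula: C14H21FO.
Molar mass = 224.319 g/mol.
Mass from C: 14 × 12.011 = 168.154 g/mol.
%C = 168.154 / 224.319 × 100 = 74.96%.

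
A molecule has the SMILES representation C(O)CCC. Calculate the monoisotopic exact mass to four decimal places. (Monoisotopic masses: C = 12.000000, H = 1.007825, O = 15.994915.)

74.0732

Atom tally by fragment:
  HOCH2 → C:1 H:3 O:1
  CH2 → C:1 H:2
  CH2 → C:1 H:2
  CH3 → C:1 H:3
Element totals:
  C: 4
  H: 10
  O: 1
Molecular formula: C4H10O.
  M = 4(12.0) + 10(1.007825) + 15.994915
    = 48.000000 + 10.078250 + 15.994915 = 74.073165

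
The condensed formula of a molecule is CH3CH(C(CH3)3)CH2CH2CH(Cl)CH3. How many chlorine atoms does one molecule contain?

Element totals:
  C: 10
  H: 21
  Cl: 1

1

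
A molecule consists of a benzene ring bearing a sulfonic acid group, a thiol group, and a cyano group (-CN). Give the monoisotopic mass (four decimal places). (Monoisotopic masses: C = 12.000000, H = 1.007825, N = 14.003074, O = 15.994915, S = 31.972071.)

214.9711

Atom tally by fragment:
  benzene ring core → C:6 H:6
  (− 3 ring H displaced by substituents)
  + SO3H → S:1 O:3 H:1
  + SH → S:1 H:1
  + CN → C:1 N:1
Element totals:
  C: 7
  H: 5
  N: 1
  O: 3
  S: 2
Molecular formula: C7H5NO3S2.
  M = 7(12.0) + 5(1.007825) + 14.003074 + 3(15.994915) + 2(31.972071)
    = 84.000000 + 5.039125 + 14.003074 + 47.984745 + 63.944142 = 214.971086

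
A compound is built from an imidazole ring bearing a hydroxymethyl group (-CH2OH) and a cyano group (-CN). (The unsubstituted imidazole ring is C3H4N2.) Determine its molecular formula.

C5H5N3O

Atom tally by fragment:
  imidazole ring core → C:3 H:4 N:2
  (− 2 ring H displaced by substituents)
  + CH2OH → C:1 H:3 O:1
  + CN → C:1 N:1
Element totals:
  C: 5
  H: 5
  N: 3
  O: 1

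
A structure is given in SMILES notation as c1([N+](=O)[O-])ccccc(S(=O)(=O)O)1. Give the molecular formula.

C6H5NO5S

Atom tally by fragment:
  benzene ring core → C:6 H:6
  (− 2 ring H displaced by substituents)
  + NO2 → N:1 O:2
  + SO3H → S:1 O:3 H:1
Element totals:
  C: 6
  H: 5
  N: 1
  O: 5
  S: 1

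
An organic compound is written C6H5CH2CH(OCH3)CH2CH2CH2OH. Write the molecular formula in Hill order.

Atom tally by fragment:
  C6H5CH2 → C:7 H:7
  CH(OCH3) → C:2 H:4 O:1
  CH2 → C:1 H:2
  CH2CH2OH → C:2 H:5 O:1
Element totals:
  C: 12
  H: 18
  O: 2

C12H18O2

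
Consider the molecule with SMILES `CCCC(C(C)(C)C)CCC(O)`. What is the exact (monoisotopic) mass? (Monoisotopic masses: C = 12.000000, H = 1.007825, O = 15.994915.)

Atom tally by fragment:
  CH3 → C:1 H:3
  CH2 → C:1 H:2
  CH2 → C:1 H:2
  CH(C(CH3)3) → C:5 H:10
  CH2 → C:1 H:2
  CH2 → C:1 H:2
  CH2OH → C:1 H:3 O:1
Element totals:
  C: 11
  H: 24
  O: 1
Molecular formula: C11H24O.
  M = 11(12.0) + 24(1.007825) + 15.994915
    = 132.000000 + 24.187800 + 15.994915 = 172.182715

172.1827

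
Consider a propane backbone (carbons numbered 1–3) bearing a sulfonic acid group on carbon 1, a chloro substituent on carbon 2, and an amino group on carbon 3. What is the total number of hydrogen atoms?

8

Atom tally by fragment:
  HO3SCH2 → C:1 H:3 S:1 O:3
  CH(Cl) → C:1 H:1 Cl:1
  CH2NH2 → C:1 H:4 N:1
Element totals:
  C: 3
  H: 8
  Cl: 1
  N: 1
  O: 3
  S: 1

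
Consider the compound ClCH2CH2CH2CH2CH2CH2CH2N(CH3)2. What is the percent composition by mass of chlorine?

19.95%

Atom tally by fragment:
  ClCH2 → C:1 H:2 Cl:1
  CH2 → C:1 H:2
  CH2 → C:1 H:2
  CH2 → C:1 H:2
  CH2 → C:1 H:2
  CH2 → C:1 H:2
  CH2N(CH3)2 → C:3 H:8 N:1
Element totals:
  C: 9
  H: 20
  Cl: 1
  N: 1
Molecular formula: C9H20ClN.
Molar mass = 177.716 g/mol.
Mass from Cl: 1 × 35.45 = 35.450 g/mol.
%Cl = 35.450 / 177.716 × 100 = 19.95%.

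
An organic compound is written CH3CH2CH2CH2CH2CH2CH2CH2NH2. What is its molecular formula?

Element totals:
  C: 8
  H: 19
  N: 1

C8H19N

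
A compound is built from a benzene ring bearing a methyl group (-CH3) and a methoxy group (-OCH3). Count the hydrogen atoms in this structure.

Atom tally by fragment:
  benzene ring core → C:6 H:6
  (− 2 ring H displaced by substituents)
  + CH3 → C:1 H:3
  + OCH3 → C:1 H:3 O:1
Element totals:
  C: 8
  H: 10
  O: 1

10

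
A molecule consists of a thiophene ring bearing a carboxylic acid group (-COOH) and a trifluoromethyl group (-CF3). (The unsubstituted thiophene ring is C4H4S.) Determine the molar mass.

196.14 g/mol

Atom tally by fragment:
  thiophene ring core → C:4 H:4 S:1
  (− 2 ring H displaced by substituents)
  + COOH → C:1 H:1 O:2
  + CF3 → C:1 F:3
Element totals:
  C: 6
  H: 3
  F: 3
  O: 2
  S: 1
Molecular formula: C6H3F3O2S.
  M = 6(12.011) + 3(1.008) + 3(18.998) + 2(15.999) + 32.06
    = 72.066 + 3.024 + 56.994 + 31.998 + 32.060 = 196.142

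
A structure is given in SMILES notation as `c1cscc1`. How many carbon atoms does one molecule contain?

4

Atom tally by fragment:
  thiophene ring core → C:4 H:4 S:1
Element totals:
  C: 4
  H: 4
  S: 1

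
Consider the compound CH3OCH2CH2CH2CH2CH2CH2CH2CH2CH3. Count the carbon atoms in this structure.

10

Atom tally by fragment:
  CH3OCH2 → C:2 H:5 O:1
  CH2 → C:1 H:2
  CH2 → C:1 H:2
  CH2 → C:1 H:2
  CH2 → C:1 H:2
  CH2 → C:1 H:2
  CH2 → C:1 H:2
  CH2 → C:1 H:2
  CH3 → C:1 H:3
Element totals:
  C: 10
  H: 22
  O: 1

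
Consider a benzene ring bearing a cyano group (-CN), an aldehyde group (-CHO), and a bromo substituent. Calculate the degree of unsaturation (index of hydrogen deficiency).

7

Atom tally by fragment:
  benzene ring core → C:6 H:6
  (− 3 ring H displaced by substituents)
  + CN → C:1 N:1
  + CHO → C:1 H:1 O:1
  + Br → Br:1
Element totals:
  C: 8
  H: 4
  Br: 1
  N: 1
  O: 1
Molecular formula: C8H4BrNO.
DoU = (2C + 2 + N − H − X) / 2 = (2·8 + 2 + 1 − 4 − 1) / 2 = 7.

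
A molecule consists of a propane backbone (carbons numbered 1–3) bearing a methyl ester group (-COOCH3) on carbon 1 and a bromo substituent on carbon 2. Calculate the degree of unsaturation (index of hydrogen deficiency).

1

Atom tally by fragment:
  CH3OOCCH2 → C:3 H:5 O:2
  CH(Br) → C:1 H:1 Br:1
  CH3 → C:1 H:3
Element totals:
  C: 5
  H: 9
  Br: 1
  O: 2
Molecular formula: C5H9BrO2.
DoU = (2C + 2 + N − H − X) / 2 = (2·5 + 2 + 0 − 9 − 1) / 2 = 1.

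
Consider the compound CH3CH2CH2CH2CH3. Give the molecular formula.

C5H12

Atom tally by fragment:
  CH3 → C:1 H:3
  CH2 → C:1 H:2
  CH2 → C:1 H:2
  CH2 → C:1 H:2
  CH3 → C:1 H:3
Element totals:
  C: 5
  H: 12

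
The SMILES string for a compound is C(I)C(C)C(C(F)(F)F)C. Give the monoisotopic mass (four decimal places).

Atom tally by fragment:
  ICH2 → C:1 H:2 I:1
  CH(CH3) → C:2 H:4
  CH(CF3) → C:2 H:1 F:3
  CH3 → C:1 H:3
Element totals:
  C: 6
  H: 10
  F: 3
  I: 1
Molecular formula: C6H10F3I.
  M = 6(12.0) + 10(1.007825) + 3(18.998403) + 126.904472
    = 72.000000 + 10.078250 + 56.995209 + 126.904472 = 265.977931

265.9779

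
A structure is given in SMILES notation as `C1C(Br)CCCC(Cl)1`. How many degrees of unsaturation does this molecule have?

Atom tally by fragment:
  cyclohexane ring core → C:6 H:12
  (− 2 ring H displaced by substituents)
  + Br → Br:1
  + Cl → Cl:1
Element totals:
  C: 6
  H: 10
  Br: 1
  Cl: 1
Molecular formula: C6H10BrCl.
DoU = (2C + 2 + N − H − X) / 2 = (2·6 + 2 + 0 − 10 − 2) / 2 = 1.

1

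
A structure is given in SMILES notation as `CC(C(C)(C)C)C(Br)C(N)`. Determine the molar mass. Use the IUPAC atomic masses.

Atom tally by fragment:
  CH3 → C:1 H:3
  CH(C(CH3)3) → C:5 H:10
  CH(Br) → C:1 H:1 Br:1
  CH2NH2 → C:1 H:4 N:1
Element totals:
  C: 8
  H: 18
  Br: 1
  N: 1
Molecular formula: C8H18BrN.
  M = 8(12.011) + 18(1.008) + 79.904 + 14.007
    = 96.088 + 18.144 + 79.904 + 14.007 = 208.143

208.14 g/mol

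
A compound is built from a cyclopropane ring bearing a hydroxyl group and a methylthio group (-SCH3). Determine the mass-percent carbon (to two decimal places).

46.12%

Atom tally by fragment:
  cyclopropane ring core → C:3 H:6
  (− 2 ring H displaced by substituents)
  + OH → O:1 H:1
  + SCH3 → C:1 H:3 S:1
Element totals:
  C: 4
  H: 8
  O: 1
  S: 1
Molecular formula: C4H8OS.
Molar mass = 104.167 g/mol.
Mass from C: 4 × 12.011 = 48.044 g/mol.
%C = 48.044 / 104.167 × 100 = 46.12%.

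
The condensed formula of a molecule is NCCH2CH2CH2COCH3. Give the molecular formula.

C6H9NO

Atom tally by fragment:
  NCCH2 → C:2 H:2 N:1
  CH2 → C:1 H:2
  CH2COCH3 → C:3 H:5 O:1
Element totals:
  C: 6
  H: 9
  N: 1
  O: 1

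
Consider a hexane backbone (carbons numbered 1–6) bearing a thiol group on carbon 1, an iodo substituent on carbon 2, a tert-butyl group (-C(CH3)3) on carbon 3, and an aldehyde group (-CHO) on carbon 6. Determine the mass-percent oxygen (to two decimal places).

Atom tally by fragment:
  HSCH2 → C:1 H:3 S:1
  CH(I) → C:1 H:1 I:1
  CH(C(CH3)3) → C:5 H:10
  CH2 → C:1 H:2
  CH2 → C:1 H:2
  CH2CHO → C:2 H:3 O:1
Element totals:
  C: 11
  H: 21
  I: 1
  O: 1
  S: 1
Molecular formula: C11H21IOS.
Molar mass = 328.252 g/mol.
Mass from O: 1 × 15.999 = 15.999 g/mol.
%O = 15.999 / 328.252 × 100 = 4.87%.

4.87%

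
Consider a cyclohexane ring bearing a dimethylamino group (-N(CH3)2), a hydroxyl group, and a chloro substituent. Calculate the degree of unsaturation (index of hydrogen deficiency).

Atom tally by fragment:
  cyclohexane ring core → C:6 H:12
  (− 3 ring H displaced by substituents)
  + N(CH3)2 → N:1 C:2 H:6
  + OH → O:1 H:1
  + Cl → Cl:1
Element totals:
  C: 8
  H: 16
  Cl: 1
  N: 1
  O: 1
Molecular formula: C8H16ClNO.
DoU = (2C + 2 + N − H − X) / 2 = (2·8 + 2 + 1 − 16 − 1) / 2 = 1.

1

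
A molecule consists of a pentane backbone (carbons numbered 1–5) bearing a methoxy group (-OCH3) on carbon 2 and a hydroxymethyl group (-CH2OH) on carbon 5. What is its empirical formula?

Atom tally by fragment:
  CH3 → C:1 H:3
  CH(OCH3) → C:2 H:4 O:1
  CH2 → C:1 H:2
  CH2 → C:1 H:2
  CH2CH2OH → C:2 H:5 O:1
Element totals:
  C: 7
  H: 16
  O: 2
Molecular formula: C7H16O2.
gcd of subscripts (7, 16, 2) = 1, so the empirical formula equals the molecular formula.

C7H16O2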